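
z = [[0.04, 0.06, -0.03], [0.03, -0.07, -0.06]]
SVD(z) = [[-0.31, 0.95], [0.95, 0.31]] @ diag([0.09894554348888239, 0.07556308241257556]) @ [[0.16, -0.86, -0.48],[0.63, 0.47, -0.62]]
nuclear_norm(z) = 0.17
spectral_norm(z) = 0.10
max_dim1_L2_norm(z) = 0.1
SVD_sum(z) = [[-0.00, 0.03, 0.01],  [0.02, -0.08, -0.05]] + [[0.04, 0.03, -0.04], [0.01, 0.01, -0.01]]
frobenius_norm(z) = 0.12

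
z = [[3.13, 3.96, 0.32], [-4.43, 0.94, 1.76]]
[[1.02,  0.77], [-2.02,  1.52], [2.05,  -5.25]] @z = [[-0.22, 4.76, 1.68], [-13.06, -6.57, 2.03], [29.67, 3.18, -8.58]]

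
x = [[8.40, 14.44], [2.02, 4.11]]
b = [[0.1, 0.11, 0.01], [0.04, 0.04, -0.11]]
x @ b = [[1.42, 1.50, -1.50], [0.37, 0.39, -0.43]]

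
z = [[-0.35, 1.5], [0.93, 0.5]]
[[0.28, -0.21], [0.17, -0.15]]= z @ [[0.07, -0.08], [0.20, -0.16]]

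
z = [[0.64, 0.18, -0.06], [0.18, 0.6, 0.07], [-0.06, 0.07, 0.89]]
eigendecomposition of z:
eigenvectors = [[-0.65, 0.75, -0.12],[0.73, 0.66, 0.16],[-0.19, -0.02, 0.98]]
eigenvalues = [0.42, 0.8, 0.91]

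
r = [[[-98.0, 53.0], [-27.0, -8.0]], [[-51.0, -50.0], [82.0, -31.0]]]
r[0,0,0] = -98.0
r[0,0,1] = 53.0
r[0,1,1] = -8.0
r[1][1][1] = -31.0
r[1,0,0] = -51.0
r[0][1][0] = -27.0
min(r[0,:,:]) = -98.0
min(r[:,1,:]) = -31.0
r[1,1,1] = -31.0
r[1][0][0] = -51.0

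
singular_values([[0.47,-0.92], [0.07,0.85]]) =[1.29, 0.36]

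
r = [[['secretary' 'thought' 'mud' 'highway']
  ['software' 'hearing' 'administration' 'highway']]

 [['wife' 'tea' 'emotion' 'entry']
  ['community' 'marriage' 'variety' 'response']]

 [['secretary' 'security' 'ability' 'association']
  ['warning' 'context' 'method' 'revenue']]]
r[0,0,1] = 'thought'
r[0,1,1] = 'hearing'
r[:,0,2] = ['mud', 'emotion', 'ability']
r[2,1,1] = 'context'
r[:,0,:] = [['secretary', 'thought', 'mud', 'highway'], ['wife', 'tea', 'emotion', 'entry'], ['secretary', 'security', 'ability', 'association']]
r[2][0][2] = 'ability'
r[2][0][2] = 'ability'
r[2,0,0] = 'secretary'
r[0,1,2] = 'administration'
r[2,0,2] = 'ability'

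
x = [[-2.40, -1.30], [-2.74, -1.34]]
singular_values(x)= [4.09, 0.08]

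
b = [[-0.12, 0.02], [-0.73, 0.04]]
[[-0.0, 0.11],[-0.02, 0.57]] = b @ [[0.02, -0.73],[-0.07, 0.93]]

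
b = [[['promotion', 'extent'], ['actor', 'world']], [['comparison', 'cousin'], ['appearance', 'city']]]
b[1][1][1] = 'city'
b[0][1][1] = 'world'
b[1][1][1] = 'city'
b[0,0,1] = 'extent'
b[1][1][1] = 'city'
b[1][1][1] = 'city'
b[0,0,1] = 'extent'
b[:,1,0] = ['actor', 'appearance']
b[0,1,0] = 'actor'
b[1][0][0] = 'comparison'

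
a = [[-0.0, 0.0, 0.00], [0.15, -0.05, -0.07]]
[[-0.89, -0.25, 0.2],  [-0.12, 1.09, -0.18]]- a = [[-0.89, -0.25, 0.20], [-0.27, 1.14, -0.11]]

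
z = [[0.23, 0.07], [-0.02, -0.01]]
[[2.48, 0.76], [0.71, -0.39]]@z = [[0.56, 0.17],[0.17, 0.05]]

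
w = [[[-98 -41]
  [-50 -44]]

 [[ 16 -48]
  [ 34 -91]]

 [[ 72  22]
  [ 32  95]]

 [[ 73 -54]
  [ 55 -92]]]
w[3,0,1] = -54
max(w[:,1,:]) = 95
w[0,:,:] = [[-98, -41], [-50, -44]]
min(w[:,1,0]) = -50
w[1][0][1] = -48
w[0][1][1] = -44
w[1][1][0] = 34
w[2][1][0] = 32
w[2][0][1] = 22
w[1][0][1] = -48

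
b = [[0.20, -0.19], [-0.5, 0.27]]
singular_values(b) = [0.63, 0.07]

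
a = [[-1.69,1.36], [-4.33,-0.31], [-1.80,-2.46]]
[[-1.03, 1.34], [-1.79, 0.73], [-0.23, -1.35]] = a @ [[0.43, -0.22], [-0.22, 0.71]]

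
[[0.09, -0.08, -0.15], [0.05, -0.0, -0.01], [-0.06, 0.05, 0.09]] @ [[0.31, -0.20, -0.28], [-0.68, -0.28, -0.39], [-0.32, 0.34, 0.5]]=[[0.13, -0.05, -0.07],  [0.02, -0.01, -0.02],  [-0.08, 0.03, 0.04]]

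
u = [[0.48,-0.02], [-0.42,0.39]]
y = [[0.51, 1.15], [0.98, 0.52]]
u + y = [[0.99, 1.13], [0.56, 0.91]]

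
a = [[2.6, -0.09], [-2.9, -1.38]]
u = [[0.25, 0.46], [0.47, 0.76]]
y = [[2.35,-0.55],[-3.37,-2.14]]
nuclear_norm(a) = 4.98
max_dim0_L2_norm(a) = 3.89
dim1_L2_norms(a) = [2.6, 3.21]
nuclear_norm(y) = 5.96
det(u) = -0.03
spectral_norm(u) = 1.04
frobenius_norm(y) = 4.66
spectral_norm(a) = 4.02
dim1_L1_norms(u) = [0.71, 1.23]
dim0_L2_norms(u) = [0.53, 0.89]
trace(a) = 1.22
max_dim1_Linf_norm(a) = 2.9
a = u + y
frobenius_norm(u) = 1.04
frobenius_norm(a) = 4.13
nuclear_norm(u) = 1.06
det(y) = -6.88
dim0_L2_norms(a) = [3.89, 1.38]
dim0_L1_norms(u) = [0.72, 1.22]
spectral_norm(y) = 4.39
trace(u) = 1.01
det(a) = -3.85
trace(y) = 0.21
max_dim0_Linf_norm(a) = 2.9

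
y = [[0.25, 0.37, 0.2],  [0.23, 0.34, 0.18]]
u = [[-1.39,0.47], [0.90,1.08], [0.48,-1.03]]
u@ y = [[-0.24,  -0.35,  -0.19], [0.47,  0.70,  0.37], [-0.12,  -0.17,  -0.09]]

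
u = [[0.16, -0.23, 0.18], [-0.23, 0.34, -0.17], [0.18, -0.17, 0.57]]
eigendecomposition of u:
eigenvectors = [[-0.41, 0.85, -0.33], [0.51, 0.51, 0.69], [-0.76, -0.11, 0.64]]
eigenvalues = [0.78, -0.0, 0.29]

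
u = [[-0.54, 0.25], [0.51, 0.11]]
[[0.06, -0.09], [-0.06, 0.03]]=u @ [[-0.11, 0.09], [-0.0, -0.15]]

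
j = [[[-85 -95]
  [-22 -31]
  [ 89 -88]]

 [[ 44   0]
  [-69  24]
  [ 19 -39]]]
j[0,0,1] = -95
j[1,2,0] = 19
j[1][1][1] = 24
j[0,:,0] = [-85, -22, 89]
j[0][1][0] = -22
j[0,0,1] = -95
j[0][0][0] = -85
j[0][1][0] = -22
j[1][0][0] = 44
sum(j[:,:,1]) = -229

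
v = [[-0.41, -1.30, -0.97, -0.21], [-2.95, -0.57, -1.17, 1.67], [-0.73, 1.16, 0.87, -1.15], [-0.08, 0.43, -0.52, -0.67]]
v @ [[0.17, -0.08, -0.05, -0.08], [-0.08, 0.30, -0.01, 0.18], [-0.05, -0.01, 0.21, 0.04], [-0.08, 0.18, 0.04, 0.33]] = [[0.10, -0.39, -0.18, -0.31],[-0.53, 0.38, -0.03, 0.64],[-0.17, 0.19, 0.16, -0.08],[0.03, 0.02, -0.14, -0.16]]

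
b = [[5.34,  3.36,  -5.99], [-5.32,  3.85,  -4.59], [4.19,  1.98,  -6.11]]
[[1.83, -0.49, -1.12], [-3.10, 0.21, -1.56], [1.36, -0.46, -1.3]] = b @ [[0.47, -0.06, 0.08], [-0.06, 0.02, 0.04], [0.08, 0.04, 0.28]]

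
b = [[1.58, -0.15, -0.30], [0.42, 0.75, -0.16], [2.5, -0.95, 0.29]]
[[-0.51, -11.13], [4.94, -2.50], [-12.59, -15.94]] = b @ [[-1.79, -6.39], [5.36, 0.88], [-10.42, 2.99]]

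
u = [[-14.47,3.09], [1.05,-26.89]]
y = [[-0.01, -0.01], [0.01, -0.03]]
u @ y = [[0.18, 0.05], [-0.28, 0.8]]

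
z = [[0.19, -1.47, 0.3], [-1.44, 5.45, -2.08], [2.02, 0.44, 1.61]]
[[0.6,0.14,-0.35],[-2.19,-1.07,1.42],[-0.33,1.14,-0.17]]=z@[[-0.07, 0.29, -0.05], [-0.42, 0.01, 0.21], [0.0, 0.34, -0.10]]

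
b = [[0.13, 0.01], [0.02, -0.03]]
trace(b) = 0.10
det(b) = -0.00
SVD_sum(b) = [[0.13, 0.01], [0.02, 0.0]] + [[-0.00, 0.0], [0.0, -0.03]]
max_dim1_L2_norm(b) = 0.13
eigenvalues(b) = [0.13, -0.03]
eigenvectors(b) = [[0.99, -0.06], [0.12, 1.0]]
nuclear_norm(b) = 0.16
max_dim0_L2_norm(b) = 0.13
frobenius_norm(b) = 0.14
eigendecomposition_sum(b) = [[0.13, 0.01], [0.02, 0.00]] + [[-0.0, 0.00], [0.0, -0.03]]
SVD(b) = [[-0.99,-0.14], [-0.14,0.99]] @ diag([0.13164348108610296, 0.03114472487489408]) @ [[-1.00, -0.04], [0.04, -1.00]]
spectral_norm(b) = 0.13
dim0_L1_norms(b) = [0.15, 0.04]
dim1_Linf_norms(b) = [0.13, 0.03]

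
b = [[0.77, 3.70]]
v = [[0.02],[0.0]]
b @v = [[0.02]]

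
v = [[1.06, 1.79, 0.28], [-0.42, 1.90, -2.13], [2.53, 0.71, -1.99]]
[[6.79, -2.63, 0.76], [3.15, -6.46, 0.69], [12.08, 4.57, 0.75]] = v@[[3.74, 2.55, 0.16], [1.69, -2.96, 0.34], [-0.71, -0.11, -0.05]]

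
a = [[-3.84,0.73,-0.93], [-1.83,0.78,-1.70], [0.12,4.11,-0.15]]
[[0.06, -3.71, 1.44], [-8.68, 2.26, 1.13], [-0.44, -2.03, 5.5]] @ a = [[6.73, 3.07, 6.04], [29.33, 0.07, 4.06], [6.06, 20.70, 3.04]]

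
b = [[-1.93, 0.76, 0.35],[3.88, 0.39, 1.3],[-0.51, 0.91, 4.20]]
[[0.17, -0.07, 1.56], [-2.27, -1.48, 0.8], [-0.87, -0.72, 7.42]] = b @ [[-0.47, -0.29, -0.38], [-0.94, -0.81, 0.33], [-0.06, -0.03, 1.65]]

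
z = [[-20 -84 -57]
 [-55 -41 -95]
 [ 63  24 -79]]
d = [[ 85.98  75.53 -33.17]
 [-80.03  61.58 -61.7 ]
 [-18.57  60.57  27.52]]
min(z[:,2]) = -95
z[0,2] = -57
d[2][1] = 60.57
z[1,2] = -95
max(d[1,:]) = 61.58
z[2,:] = [63, 24, -79]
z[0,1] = -84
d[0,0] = 85.98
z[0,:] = [-20, -84, -57]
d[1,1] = 61.58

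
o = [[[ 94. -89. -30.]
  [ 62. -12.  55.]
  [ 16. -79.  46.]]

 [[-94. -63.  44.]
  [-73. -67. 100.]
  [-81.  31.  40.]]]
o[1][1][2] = 100.0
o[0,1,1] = -12.0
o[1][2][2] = 40.0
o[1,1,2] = 100.0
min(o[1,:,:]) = -94.0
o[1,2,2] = 40.0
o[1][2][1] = 31.0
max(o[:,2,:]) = 46.0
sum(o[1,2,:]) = -10.0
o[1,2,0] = -81.0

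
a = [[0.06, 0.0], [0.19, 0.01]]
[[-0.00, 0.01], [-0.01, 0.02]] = a@ [[-0.05,0.12], [-0.13,0.09]]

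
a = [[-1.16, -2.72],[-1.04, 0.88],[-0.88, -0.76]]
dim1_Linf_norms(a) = [2.72, 1.04, 0.88]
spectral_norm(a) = 3.16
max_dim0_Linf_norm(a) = 2.72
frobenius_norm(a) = 3.46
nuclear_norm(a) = 4.56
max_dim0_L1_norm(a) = 4.36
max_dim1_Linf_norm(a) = 2.72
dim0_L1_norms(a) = [3.08, 4.36]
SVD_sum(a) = [[-1.16, -2.72],[0.16, 0.37],[-0.41, -0.96]] + [[0.00,-0.0], [-1.2,0.51], [-0.47,0.20]]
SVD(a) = [[0.94,-0.00], [-0.13,0.93], [0.33,0.36]] @ diag([3.1616060520283282, 1.3986590620225672]) @ [[-0.39, -0.92], [-0.92, 0.39]]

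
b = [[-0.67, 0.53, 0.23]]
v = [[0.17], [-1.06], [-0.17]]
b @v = [[-0.71]]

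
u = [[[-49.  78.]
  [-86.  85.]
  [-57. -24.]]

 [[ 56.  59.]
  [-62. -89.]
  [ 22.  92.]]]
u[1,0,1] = 59.0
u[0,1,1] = 85.0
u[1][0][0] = 56.0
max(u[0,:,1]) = 85.0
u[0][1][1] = 85.0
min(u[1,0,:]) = 56.0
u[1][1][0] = -62.0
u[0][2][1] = -24.0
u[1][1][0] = -62.0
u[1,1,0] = -62.0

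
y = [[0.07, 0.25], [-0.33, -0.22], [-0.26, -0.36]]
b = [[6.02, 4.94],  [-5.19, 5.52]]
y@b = [[-0.88, 1.73], [-0.84, -2.84], [0.3, -3.27]]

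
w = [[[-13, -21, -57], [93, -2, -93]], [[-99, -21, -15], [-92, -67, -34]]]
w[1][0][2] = -15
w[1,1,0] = -92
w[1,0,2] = -15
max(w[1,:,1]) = -21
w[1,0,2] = -15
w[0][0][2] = -57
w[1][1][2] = -34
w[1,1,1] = -67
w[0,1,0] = 93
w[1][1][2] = -34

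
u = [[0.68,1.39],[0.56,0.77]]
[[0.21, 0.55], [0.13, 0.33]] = u @ [[0.05,0.13], [0.13,0.33]]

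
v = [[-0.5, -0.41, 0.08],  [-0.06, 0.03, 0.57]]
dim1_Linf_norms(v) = [0.5, 0.57]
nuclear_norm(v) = 1.22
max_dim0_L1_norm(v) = 0.65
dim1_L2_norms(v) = [0.65, 0.57]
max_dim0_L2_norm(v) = 0.58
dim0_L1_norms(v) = [0.56, 0.44, 0.65]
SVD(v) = [[-0.89, -0.45], [-0.45, 0.89]] @ diag([0.6753665839645026, 0.5456922001129559]) @ [[0.7,  0.52,  -0.48], [0.31,  0.38,  0.87]]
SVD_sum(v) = [[-0.42, -0.32, 0.29], [-0.21, -0.16, 0.15]] + [[-0.08, -0.09, -0.21], [0.15, 0.19, 0.42]]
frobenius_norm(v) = 0.87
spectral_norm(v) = 0.68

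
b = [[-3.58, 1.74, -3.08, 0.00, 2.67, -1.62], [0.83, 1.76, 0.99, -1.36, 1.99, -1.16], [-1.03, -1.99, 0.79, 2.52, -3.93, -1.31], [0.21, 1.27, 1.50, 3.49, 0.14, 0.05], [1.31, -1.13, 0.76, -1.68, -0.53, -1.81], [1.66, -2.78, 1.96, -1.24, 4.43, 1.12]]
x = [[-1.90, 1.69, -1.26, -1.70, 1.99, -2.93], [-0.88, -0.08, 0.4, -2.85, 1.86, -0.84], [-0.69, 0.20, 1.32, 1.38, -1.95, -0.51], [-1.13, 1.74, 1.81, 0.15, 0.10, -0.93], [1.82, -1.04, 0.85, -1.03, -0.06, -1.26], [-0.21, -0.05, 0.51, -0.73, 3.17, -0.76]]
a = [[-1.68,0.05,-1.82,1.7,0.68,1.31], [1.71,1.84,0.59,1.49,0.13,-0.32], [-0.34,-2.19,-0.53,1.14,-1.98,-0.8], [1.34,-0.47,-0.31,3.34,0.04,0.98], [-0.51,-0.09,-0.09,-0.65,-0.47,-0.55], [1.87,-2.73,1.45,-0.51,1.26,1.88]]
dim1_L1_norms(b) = [12.69, 8.09, 11.57, 6.66, 7.22, 13.19]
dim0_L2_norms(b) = [4.37, 4.55, 4.21, 4.97, 6.82, 3.2]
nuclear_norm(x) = 17.87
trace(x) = -1.33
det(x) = -219.48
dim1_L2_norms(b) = [5.92, 3.45, 5.4, 4.01, 3.15, 6.06]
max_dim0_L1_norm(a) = 8.83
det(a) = 0.00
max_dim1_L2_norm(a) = 4.29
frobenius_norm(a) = 8.07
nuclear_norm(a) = 15.95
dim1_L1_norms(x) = [11.47, 6.91, 6.05, 5.86, 6.06, 5.43]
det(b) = -1040.87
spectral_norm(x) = 6.42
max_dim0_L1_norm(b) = 13.69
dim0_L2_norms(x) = [3.08, 2.65, 2.78, 3.81, 4.61, 3.55]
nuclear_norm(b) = 25.19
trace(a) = 4.38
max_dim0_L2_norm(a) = 4.27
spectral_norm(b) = 7.55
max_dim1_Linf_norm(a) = 3.34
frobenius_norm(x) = 8.52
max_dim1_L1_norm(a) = 9.7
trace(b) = 3.05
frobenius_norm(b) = 11.79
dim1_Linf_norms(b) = [3.58, 1.99, 3.93, 3.49, 1.81, 4.43]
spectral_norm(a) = 4.67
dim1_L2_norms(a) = [3.35, 3.0, 3.32, 3.77, 1.11, 4.29]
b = a + x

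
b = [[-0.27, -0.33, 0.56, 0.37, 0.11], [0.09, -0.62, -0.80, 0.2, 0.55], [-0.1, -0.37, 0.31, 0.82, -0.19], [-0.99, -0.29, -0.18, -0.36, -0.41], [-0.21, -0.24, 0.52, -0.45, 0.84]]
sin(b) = [[-0.28,-0.35,0.61,0.34,0.19], [-0.09,-0.60,-0.78,0.08,0.43], [-0.17,-0.44,0.44,0.79,-0.07], [-1.03,-0.23,-0.09,-0.4,-0.46], [-0.15,-0.15,0.40,-0.51,0.78]]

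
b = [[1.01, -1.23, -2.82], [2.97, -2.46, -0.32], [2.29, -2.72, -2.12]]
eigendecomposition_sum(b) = [[0.41+1.38j, (-0.68-1.23j), -1.30+0.28j], [1.38-0.07j, -1.30+0.36j, (-0.04+1.28j)], [1.17+1.09j, -1.34-0.79j, -1.09+0.99j]] + [[(0.41-1.38j), -0.68+1.23j, -1.30-0.28j], [(1.38+0.07j), (-1.3-0.36j), (-0.04-1.28j)], [(1.17-1.09j), (-1.34+0.79j), (-1.09-0.99j)]] + [[0.19-0.00j, 0.14-0.00j, -0.23+0.00j], [0.20-0.00j, 0.15-0.00j, (-0.24+0j)], [(-0.05+0j), (-0.03+0j), 0.06-0.00j]]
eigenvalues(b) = [(-1.98+2.73j), (-1.98-2.73j), (0.39+0j)]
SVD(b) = [[-0.45, 0.73, -0.51], [-0.58, -0.68, -0.46], [-0.68, 0.09, 0.73]] @ diag([6.078905269314382, 2.3554101395309655, 0.3100867641427972]) @ [[-0.61, 0.63, 0.48], [-0.45, 0.22, -0.87], [-0.65, -0.75, 0.15]]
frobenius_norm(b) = 6.53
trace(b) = -3.57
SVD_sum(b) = [[1.68, -1.72, -1.30], [2.16, -2.22, -1.68], [2.53, -2.6, -1.97]] + [[-0.77,0.37,-1.49], [0.71,-0.35,1.38], [-0.10,0.05,-0.19]] + [[0.10, 0.12, -0.02],  [0.09, 0.11, -0.02],  [-0.15, -0.17, 0.03]]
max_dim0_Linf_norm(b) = 2.97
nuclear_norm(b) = 8.74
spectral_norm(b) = 6.08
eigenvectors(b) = [[(0.49+0.28j), (0.49-0.28j), -0.67+0.00j], [0.38-0.39j, 0.38+0.39j, (-0.72+0j)], [(0.63+0j), (0.63-0j), 0.17+0.00j]]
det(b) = 4.44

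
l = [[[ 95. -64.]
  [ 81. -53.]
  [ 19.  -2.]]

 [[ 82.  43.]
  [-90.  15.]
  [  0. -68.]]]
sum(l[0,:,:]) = 76.0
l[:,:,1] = [[-64.0, -53.0, -2.0], [43.0, 15.0, -68.0]]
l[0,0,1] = -64.0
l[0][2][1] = -2.0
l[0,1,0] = 81.0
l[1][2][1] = -68.0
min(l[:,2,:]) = -68.0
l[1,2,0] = 0.0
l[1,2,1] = -68.0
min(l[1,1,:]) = -90.0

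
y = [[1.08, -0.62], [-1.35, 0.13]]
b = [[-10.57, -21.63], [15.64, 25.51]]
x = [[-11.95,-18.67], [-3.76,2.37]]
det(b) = 68.65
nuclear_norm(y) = 2.19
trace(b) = 14.94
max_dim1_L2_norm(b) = 29.92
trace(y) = 1.21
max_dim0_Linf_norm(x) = 18.67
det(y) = -0.70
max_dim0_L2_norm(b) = 33.45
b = y @ x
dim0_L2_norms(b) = [18.88, 33.45]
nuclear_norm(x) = 26.61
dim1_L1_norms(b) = [32.2, 41.15]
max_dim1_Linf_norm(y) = 1.35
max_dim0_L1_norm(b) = 47.14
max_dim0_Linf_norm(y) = 1.35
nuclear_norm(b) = 40.15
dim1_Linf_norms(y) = [1.08, 1.35]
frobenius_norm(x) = 22.61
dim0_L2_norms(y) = [1.73, 0.63]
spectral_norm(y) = 1.80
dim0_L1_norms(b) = [26.21, 47.14]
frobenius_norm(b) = 38.41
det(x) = -98.52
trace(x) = -9.58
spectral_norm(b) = 38.36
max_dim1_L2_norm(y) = 1.36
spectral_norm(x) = 22.17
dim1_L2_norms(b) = [24.07, 29.92]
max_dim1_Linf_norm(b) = 25.51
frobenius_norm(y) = 1.84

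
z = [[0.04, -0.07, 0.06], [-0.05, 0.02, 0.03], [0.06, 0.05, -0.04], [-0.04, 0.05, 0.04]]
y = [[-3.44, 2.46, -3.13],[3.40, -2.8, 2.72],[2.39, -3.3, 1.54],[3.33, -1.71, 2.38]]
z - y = [[3.48, -2.53, 3.19], [-3.45, 2.82, -2.69], [-2.33, 3.35, -1.58], [-3.37, 1.76, -2.34]]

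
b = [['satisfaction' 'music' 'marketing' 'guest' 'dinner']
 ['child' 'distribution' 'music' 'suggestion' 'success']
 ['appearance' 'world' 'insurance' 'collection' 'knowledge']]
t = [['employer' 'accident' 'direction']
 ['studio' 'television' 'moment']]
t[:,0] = ['employer', 'studio']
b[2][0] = 'appearance'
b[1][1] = 'distribution'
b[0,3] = 'guest'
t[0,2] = 'direction'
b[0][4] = 'dinner'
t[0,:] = ['employer', 'accident', 'direction']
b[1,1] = 'distribution'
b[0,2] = 'marketing'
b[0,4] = 'dinner'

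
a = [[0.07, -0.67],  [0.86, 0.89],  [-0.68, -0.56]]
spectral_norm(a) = 1.58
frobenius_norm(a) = 1.66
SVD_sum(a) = [[-0.30, -0.35], [0.80, 0.94], [-0.56, -0.66]] + [[0.37,-0.32],[0.06,-0.05],[-0.12,0.10]]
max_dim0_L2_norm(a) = 1.25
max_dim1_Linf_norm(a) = 0.89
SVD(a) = [[0.29,0.94], [-0.78,0.15], [0.55,-0.3]] @ diag([1.5791491236266264, 0.5174824106665448]) @ [[-0.65,-0.76], [0.76,-0.65]]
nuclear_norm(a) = 2.10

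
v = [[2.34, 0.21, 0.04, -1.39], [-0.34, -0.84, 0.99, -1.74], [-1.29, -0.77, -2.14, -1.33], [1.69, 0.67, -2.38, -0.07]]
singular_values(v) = [3.61, 3.09, 2.7, 0.0]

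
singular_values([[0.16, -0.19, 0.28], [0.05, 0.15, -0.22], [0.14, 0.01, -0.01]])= [0.44, 0.19, 0.0]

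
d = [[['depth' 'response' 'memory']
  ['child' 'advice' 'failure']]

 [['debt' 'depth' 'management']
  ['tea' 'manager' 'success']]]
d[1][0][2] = 'management'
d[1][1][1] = 'manager'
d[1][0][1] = 'depth'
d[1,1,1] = 'manager'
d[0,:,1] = ['response', 'advice']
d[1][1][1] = 'manager'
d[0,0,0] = 'depth'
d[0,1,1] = 'advice'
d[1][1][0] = 'tea'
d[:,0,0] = ['depth', 'debt']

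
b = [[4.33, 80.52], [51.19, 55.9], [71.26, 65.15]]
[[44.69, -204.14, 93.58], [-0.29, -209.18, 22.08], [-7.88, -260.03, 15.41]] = b@[[-0.65, -1.40, -0.89],[0.59, -2.46, 1.21]]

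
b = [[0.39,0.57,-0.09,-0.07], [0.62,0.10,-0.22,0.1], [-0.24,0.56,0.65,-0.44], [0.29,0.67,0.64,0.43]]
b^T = [[0.39, 0.62, -0.24, 0.29],[0.57, 0.10, 0.56, 0.67],[-0.09, -0.22, 0.65, 0.64],[-0.07, 0.10, -0.44, 0.43]]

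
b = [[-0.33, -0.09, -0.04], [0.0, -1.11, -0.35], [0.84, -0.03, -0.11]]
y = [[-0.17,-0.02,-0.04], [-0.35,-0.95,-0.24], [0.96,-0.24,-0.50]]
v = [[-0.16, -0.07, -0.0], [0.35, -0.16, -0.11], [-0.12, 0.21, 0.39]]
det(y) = -0.10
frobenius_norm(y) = 1.53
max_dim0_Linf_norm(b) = 1.11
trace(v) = 0.07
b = y + v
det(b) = -0.05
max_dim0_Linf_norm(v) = 0.39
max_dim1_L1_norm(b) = 1.46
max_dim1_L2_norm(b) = 1.16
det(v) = 0.01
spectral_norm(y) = 1.12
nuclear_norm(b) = 2.12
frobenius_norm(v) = 0.63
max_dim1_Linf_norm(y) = 0.96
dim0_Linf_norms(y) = [0.96, 0.95, 0.5]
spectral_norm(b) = 1.17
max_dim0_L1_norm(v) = 0.63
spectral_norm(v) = 0.56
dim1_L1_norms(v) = [0.23, 0.62, 0.72]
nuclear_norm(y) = 2.25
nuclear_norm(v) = 0.94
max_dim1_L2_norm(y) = 1.11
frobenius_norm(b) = 1.48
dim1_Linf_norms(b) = [0.33, 1.11, 0.84]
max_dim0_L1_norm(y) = 1.48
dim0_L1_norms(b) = [1.17, 1.23, 0.5]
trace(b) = -1.55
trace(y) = -1.62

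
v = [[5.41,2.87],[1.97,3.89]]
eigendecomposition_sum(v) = [[4.66, 4.11], [2.82, 2.49]] + [[0.75, -1.24], [-0.85, 1.40]]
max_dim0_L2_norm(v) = 5.76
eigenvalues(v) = [7.15, 2.15]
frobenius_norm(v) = 7.52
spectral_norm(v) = 7.21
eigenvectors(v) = [[0.86, -0.66], [0.52, 0.75]]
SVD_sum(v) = [[4.67,3.79],[3.09,2.51]] + [[0.74, -0.92], [-1.12, 1.38]]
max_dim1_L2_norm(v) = 6.12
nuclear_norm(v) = 9.34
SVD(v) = [[-0.83, -0.55], [-0.55, 0.83]] @ diag([7.208256517722301, 2.135190383716161]) @ [[-0.78, -0.63],[-0.63, 0.78]]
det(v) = 15.39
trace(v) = 9.30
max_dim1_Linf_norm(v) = 5.41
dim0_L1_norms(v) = [7.38, 6.76]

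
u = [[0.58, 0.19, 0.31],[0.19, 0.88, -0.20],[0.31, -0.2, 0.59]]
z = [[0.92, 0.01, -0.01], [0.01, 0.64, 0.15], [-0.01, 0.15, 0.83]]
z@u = [[0.53, 0.19, 0.28], [0.17, 0.54, -0.04], [0.28, -0.04, 0.46]]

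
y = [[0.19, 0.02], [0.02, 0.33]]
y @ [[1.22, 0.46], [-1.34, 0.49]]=[[0.20, 0.1], [-0.42, 0.17]]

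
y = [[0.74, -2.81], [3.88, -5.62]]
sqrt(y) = [[5.96, -5.02], [6.93, -5.40]]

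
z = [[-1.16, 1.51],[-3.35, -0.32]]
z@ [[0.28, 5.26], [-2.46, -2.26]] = [[-4.04, -9.51], [-0.15, -16.9]]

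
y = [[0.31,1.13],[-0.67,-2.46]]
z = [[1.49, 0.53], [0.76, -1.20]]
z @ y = [[0.11, 0.38], [1.04, 3.81]]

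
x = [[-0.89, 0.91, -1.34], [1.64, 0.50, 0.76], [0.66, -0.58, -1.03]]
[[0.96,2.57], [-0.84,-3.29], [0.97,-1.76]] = x @[[-0.05, -2.18], [-0.23, 0.63], [-0.84, -0.04]]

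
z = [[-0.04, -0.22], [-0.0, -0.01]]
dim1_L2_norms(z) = [0.22, 0.01]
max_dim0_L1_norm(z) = 0.23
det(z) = 0.00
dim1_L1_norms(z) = [0.26, 0.01]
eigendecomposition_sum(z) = [[-0.04,-0.29], [-0.00,-0.00]] + [[-0.00, 0.07], [-0.0, -0.01]]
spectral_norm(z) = 0.22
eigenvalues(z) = [-0.04, -0.01]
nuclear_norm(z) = 0.23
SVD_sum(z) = [[-0.04, -0.22],[-0.00, -0.01]] + [[-0.00, 0.0],[0.0, -0.0]]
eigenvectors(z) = [[1.0, -0.99], [0.00, 0.14]]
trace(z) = -0.05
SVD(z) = [[1.00, -0.04], [0.04, 1.0]] @ diag([0.2238231582826574, 0.001787125170912189]) @ [[-0.18, -0.98], [0.98, -0.18]]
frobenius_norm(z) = 0.22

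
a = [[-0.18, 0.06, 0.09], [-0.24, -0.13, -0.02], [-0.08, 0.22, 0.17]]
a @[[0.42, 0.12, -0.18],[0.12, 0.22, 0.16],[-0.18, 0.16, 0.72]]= [[-0.08,0.01,0.11], [-0.11,-0.06,0.01], [-0.04,0.07,0.17]]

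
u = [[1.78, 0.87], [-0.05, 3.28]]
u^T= [[1.78,-0.05], [0.87,3.28]]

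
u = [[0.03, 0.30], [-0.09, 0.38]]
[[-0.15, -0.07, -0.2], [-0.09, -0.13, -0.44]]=u @ [[-0.81, 0.36, 1.48], [-0.43, -0.26, -0.82]]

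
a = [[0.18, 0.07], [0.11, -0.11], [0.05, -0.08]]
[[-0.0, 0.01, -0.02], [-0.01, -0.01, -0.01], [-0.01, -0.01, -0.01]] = a@[[-0.04, 0.04, -0.11], [0.07, 0.09, 0.01]]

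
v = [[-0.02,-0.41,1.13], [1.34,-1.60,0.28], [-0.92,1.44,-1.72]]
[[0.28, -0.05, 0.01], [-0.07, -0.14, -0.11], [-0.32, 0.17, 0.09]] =v @ [[-0.16,-0.12,-0.18], [-0.05,-0.02,-0.09], [0.23,-0.05,-0.03]]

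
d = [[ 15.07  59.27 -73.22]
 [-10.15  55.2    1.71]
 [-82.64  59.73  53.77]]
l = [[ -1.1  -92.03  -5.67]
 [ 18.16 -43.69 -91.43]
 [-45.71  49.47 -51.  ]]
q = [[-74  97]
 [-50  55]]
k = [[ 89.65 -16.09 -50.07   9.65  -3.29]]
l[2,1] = 49.47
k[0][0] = 89.65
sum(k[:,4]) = -3.29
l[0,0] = -1.1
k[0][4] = -3.29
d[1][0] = -10.15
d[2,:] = [-82.64, 59.73, 53.77]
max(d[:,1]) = 59.73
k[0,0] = 89.65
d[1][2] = 1.71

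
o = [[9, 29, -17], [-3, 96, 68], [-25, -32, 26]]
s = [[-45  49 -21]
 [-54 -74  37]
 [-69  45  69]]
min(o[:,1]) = -32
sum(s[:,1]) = 20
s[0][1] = 49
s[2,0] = -69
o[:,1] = [29, 96, -32]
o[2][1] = -32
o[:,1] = [29, 96, -32]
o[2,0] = -25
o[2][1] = -32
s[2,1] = 45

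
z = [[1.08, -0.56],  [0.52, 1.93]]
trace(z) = 3.01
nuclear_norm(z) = 3.20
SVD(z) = [[-0.19, 0.98], [0.98, 0.19]] @ diag([2.0244152926464785, 1.1734746366662863]) @ [[0.15, 0.99], [0.99, -0.15]]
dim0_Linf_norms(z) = [1.08, 1.93]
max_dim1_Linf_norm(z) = 1.93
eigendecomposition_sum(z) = [[(0.54+1.13j), -0.28+1.27j], [(0.26-1.18j), (0.96-0.8j)]] + [[(0.54-1.13j), (-0.28-1.27j)], [(0.26+1.18j), 0.96+0.80j]]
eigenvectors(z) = [[(0.72+0j), (0.72-0j)],[(-0.55-0.43j), -0.55+0.43j]]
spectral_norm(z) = 2.02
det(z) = 2.38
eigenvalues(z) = [(1.5+0.33j), (1.5-0.33j)]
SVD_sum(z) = [[-0.06, -0.39], [0.29, 1.96]] + [[1.14, -0.17], [0.23, -0.03]]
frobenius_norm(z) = 2.34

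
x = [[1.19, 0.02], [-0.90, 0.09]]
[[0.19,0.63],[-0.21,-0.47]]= x @ [[0.17, 0.53], [-0.61, 0.05]]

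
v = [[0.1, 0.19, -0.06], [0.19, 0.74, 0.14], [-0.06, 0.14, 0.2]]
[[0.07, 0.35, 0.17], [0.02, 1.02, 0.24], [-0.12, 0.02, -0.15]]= v@ [[-0.41, 1.25, 0.57], [0.30, 1.11, 0.34], [-0.92, -0.28, -0.83]]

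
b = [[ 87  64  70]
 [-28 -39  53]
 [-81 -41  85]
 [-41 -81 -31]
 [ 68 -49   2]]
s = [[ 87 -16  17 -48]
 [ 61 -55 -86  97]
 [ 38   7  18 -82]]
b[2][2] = 85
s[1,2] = -86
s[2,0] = 38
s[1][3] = 97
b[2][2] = 85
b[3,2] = -31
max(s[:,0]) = 87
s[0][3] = -48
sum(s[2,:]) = -19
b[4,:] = [68, -49, 2]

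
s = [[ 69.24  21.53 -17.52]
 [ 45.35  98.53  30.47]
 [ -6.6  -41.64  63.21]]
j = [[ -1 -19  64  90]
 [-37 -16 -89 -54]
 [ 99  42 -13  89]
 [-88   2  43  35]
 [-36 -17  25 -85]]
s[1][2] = 30.47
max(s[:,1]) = 98.53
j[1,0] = -37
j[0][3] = 90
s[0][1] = 21.53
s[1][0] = 45.35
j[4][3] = -85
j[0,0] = -1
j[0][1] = -19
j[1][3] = -54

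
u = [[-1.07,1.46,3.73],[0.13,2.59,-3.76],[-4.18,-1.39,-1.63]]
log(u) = [[1.86, 0.57, 1.98], [-0.98, 1.14, -0.79], [-1.81, 0.11, 1.29]]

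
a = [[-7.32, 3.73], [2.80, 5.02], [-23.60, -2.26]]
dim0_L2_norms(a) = [24.87, 6.65]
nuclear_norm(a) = 31.36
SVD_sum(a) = [[-7.03,  -0.49],  [3.13,  0.22],  [-23.64,  -1.64]] + [[-0.29,4.22], [-0.33,4.80], [0.04,-0.62]]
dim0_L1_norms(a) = [33.72, 11.01]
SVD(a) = [[-0.28, -0.66],[0.13, -0.75],[-0.95, 0.1]] @ diag([24.92323994903865, 6.437034289379231]) @ [[1.00, 0.07], [0.07, -1.00]]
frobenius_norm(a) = 25.74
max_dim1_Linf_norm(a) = 23.6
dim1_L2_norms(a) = [8.22, 5.75, 23.71]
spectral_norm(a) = 24.92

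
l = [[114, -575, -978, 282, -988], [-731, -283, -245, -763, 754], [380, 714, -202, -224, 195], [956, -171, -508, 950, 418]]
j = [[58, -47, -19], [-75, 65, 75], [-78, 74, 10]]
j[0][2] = -19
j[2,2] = 10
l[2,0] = 380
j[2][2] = 10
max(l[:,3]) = 950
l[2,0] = 380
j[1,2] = 75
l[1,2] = -245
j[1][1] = 65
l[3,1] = -171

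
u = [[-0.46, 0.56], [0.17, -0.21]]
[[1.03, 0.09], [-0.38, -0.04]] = u@[[-2.42, 2.59], [-0.14, 2.28]]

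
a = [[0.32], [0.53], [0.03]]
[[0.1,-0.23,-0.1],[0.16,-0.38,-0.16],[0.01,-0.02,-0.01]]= a@[[0.3, -0.72, -0.30]]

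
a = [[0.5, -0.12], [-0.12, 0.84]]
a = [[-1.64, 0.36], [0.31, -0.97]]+[[2.14, -0.48], [-0.43, 1.81]]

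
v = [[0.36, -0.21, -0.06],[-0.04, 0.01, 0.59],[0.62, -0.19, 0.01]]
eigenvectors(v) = [[-0.02-0.41j, (-0.02+0.41j), (0.34+0j)], [-0.70+0.00j, (-0.7-0j), (0.91+0j)], [(-0.31-0.5j), -0.31+0.50j, (-0.23+0j)]]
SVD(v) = [[-0.54, -0.02, -0.84], [0.18, -0.98, -0.10], [-0.82, -0.21, 0.53]] @ diag([0.7724651773026142, 0.5869266147344119, 0.0807136839157018]) @ [[-0.92, 0.35, 0.17], [-0.16, 0.06, -0.99], [0.36, 0.93, -0.00]]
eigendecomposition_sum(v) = [[(0.21+0.03j), (-0.09+0.02j), -0.06+0.13j], [0.07-0.36j, 0.03+0.16j, 0.23+0.11j], [0.29-0.11j, -0.10+0.10j, 0.02+0.21j]] + [[0.21-0.03j, -0.09-0.02j, -0.06-0.13j], [0.07+0.36j, 0.03-0.16j, 0.23-0.11j], [0.29+0.11j, (-0.1-0.1j), (0.02-0.21j)]] + [[-0.06+0.00j, -0.02-0.00j, (0.05+0j)], [-0.17+0.00j, (-0.06-0j), 0.14+0.00j], [0.04-0.00j, 0.01+0.00j, (-0.04-0j)]]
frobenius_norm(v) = 0.97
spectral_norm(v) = 0.77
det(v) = -0.04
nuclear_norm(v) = 1.44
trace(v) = 0.38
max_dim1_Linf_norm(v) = 0.62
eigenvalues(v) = [(0.27+0.4j), (0.27-0.4j), (-0.16+0j)]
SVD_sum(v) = [[0.38, -0.15, -0.07], [-0.13, 0.05, 0.02], [0.59, -0.22, -0.11]] + [[0.0, -0.00, 0.01], [0.09, -0.03, 0.57], [0.02, -0.01, 0.12]] + [[-0.02, -0.06, 0.00], [-0.00, -0.01, 0.0], [0.02, 0.04, -0.00]]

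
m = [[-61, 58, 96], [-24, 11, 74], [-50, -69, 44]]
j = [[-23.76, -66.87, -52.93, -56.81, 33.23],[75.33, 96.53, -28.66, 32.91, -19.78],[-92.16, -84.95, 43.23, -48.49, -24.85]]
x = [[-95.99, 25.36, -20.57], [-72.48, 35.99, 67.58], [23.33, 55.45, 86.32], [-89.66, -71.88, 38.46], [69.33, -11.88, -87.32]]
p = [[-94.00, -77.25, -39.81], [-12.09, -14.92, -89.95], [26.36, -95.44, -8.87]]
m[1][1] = 11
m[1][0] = -24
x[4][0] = 69.33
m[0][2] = 96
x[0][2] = -20.57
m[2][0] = -50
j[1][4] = -19.78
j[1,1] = 96.53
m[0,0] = -61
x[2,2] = 86.32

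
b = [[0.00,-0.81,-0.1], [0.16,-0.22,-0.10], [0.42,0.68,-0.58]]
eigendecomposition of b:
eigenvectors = [[(-0.19-0.56j), -0.19+0.56j, 0.51+0.00j], [-0.24-0.09j, -0.24+0.09j, 0.07+0.00j], [(-0.76+0j), -0.76-0.00j, (0.86+0j)]]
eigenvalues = [(-0.26+0.39j), (-0.26-0.39j), (-0.27+0j)]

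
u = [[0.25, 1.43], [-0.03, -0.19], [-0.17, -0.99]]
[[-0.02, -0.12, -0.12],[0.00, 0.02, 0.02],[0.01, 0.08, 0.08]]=u @[[-0.02, -0.12, -0.12], [-0.01, -0.06, -0.06]]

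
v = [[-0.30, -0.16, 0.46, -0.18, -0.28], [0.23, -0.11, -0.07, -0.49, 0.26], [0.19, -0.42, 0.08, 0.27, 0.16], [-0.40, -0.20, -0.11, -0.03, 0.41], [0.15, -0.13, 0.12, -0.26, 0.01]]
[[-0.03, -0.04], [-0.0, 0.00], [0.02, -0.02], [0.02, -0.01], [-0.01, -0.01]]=v @ [[0.01,0.02], [0.02,0.04], [0.00,-0.07], [0.04,0.0], [0.07,-0.01]]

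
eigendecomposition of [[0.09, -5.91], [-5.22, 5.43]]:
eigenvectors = [[-0.86, 0.56], [-0.51, -0.83]]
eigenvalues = [-3.4, 8.92]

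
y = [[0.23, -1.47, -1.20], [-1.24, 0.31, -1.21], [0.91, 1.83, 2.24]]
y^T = [[0.23, -1.24, 0.91], [-1.47, 0.31, 1.83], [-1.20, -1.21, 2.24]]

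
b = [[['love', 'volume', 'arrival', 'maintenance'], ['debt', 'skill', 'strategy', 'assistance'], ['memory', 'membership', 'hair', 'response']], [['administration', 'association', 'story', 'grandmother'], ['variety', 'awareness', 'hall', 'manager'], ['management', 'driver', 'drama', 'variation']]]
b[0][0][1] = 'volume'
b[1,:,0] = ['administration', 'variety', 'management']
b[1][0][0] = 'administration'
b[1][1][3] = 'manager'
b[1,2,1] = 'driver'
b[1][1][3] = 'manager'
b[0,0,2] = 'arrival'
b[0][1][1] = 'skill'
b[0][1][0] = 'debt'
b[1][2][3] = 'variation'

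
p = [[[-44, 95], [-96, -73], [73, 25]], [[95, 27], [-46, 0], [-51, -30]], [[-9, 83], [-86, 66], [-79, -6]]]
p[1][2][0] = -51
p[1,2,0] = -51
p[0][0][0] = -44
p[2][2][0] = -79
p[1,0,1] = 27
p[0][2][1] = 25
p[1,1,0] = -46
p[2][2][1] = -6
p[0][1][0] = -96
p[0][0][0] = -44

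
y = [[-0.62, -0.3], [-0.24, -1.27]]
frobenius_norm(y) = 1.46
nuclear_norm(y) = 1.89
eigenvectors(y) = [[0.95, 0.37], [-0.31, 0.93]]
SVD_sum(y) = [[-0.16, -0.46], [-0.42, -1.21]] + [[-0.46, 0.16], [0.18, -0.06]]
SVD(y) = [[0.35, 0.94], [0.94, -0.35]] @ diag([1.3679982593256252, 0.5229538817927055]) @ [[-0.32,-0.95], [-0.95,0.32]]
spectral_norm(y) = 1.37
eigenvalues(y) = [-0.52, -1.37]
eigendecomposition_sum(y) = [[-0.46, 0.19], [0.15, -0.06]] + [[-0.16, -0.49], [-0.39, -1.21]]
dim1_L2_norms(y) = [0.69, 1.29]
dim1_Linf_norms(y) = [0.62, 1.27]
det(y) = 0.72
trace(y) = -1.89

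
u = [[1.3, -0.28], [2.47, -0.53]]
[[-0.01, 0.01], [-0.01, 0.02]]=u @ [[-0.01, 0.00], [-0.02, -0.03]]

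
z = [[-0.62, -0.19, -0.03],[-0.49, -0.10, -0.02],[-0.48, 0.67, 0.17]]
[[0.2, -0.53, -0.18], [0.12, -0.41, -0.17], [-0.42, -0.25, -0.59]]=z@ [[-0.10, 0.81, 0.45], [-0.81, 0.08, -0.39], [0.43, 0.49, -0.67]]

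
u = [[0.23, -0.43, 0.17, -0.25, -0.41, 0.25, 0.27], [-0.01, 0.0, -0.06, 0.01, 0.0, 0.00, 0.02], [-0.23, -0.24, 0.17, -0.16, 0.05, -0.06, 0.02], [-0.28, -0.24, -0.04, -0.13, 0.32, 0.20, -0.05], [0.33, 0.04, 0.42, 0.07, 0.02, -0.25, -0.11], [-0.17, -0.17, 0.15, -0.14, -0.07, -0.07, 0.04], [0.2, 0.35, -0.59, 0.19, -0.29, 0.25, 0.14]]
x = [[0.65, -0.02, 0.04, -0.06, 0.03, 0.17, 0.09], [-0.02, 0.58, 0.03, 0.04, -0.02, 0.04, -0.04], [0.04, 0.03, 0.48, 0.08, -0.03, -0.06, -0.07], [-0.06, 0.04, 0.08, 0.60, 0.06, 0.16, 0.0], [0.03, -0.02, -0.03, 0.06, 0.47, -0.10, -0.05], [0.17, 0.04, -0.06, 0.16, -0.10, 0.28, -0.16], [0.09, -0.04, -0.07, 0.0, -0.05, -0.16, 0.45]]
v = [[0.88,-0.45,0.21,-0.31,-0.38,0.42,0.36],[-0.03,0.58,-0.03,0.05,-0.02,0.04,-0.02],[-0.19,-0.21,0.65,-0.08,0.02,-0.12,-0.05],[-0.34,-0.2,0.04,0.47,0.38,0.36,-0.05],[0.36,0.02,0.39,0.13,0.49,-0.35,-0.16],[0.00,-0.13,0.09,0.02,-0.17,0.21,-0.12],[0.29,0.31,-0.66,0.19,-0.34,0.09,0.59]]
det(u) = -0.00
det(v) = -0.02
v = u + x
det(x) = 0.00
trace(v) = 3.87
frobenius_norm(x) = 1.45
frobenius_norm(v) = 2.24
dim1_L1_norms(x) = [1.06, 0.77, 0.79, 1.0, 0.76, 0.97, 0.86]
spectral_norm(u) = 1.02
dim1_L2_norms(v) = [1.25, 0.59, 0.73, 0.81, 0.83, 0.34, 1.06]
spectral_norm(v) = 1.42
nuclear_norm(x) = 3.51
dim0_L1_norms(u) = [1.45, 1.47, 1.6, 0.95, 1.16, 1.08, 0.65]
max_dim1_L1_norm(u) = 2.01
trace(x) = 3.51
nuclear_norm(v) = 5.07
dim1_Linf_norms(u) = [0.43, 0.06, 0.24, 0.32, 0.42, 0.17, 0.59]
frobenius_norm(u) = 1.52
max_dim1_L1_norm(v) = 3.01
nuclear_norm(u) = 2.87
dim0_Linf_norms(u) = [0.33, 0.43, 0.59, 0.25, 0.41, 0.25, 0.27]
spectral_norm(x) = 0.74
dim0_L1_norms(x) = [1.06, 0.77, 0.79, 1.0, 0.76, 0.97, 0.86]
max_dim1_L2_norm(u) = 0.84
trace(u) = 0.36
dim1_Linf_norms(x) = [0.65, 0.58, 0.48, 0.6, 0.47, 0.28, 0.45]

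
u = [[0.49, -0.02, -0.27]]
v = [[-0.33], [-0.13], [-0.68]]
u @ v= [[0.02]]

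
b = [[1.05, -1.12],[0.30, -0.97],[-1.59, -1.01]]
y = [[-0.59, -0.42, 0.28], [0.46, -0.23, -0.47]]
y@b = [[-1.19,0.79], [1.16,0.18]]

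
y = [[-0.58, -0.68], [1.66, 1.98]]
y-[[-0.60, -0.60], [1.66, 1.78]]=[[0.02, -0.08], [0.00, 0.20]]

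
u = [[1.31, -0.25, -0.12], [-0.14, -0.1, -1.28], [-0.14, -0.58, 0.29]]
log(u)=[[(0.29+0.04j), -0.09+0.28j, 0.04+0.33j], [-0.00+0.27j, (-0.13+1.89j), -0.14+2.22j], [(-0.06+0.15j), (-0.05+1.03j), -0.09+1.21j]]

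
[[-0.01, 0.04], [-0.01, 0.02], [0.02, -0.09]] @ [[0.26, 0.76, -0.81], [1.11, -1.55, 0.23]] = [[0.04, -0.07, 0.02], [0.02, -0.04, 0.01], [-0.09, 0.15, -0.04]]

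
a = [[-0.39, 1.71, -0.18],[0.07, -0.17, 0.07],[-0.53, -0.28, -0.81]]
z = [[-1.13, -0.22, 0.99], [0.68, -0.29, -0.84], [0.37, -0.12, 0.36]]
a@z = [[1.54,-0.39,-1.89],[-0.17,0.03,0.24],[0.11,0.30,-0.58]]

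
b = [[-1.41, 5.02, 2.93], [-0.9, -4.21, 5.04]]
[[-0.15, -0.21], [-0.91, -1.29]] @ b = [[0.40,0.13,-1.5], [2.44,0.86,-9.17]]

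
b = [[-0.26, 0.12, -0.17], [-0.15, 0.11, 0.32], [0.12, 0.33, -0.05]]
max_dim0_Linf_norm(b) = 0.33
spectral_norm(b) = 0.37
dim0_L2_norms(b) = [0.32, 0.37, 0.37]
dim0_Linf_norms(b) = [0.26, 0.33, 0.32]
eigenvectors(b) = [[(-0.72+0j), -0.72-0.00j, (-0.02+0j)], [(0.01-0.43j), 0.01+0.43j, 0.79+0.00j], [(-0.09+0.53j), -0.09-0.53j, 0.62+0.00j]]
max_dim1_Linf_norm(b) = 0.33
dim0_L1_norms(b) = [0.53, 0.56, 0.54]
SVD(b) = [[-0.27, 0.48, -0.83], [-0.8, -0.59, -0.08], [-0.53, 0.65, 0.55]] @ diag([0.3712049428302, 0.3691655207125546, 0.3156322365276661]) @ [[0.34, -0.8, -0.49],[0.11, 0.56, -0.82],[0.93, 0.22, 0.28]]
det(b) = 0.04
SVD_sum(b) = [[-0.03, 0.08, 0.05],[-0.1, 0.24, 0.15],[-0.07, 0.16, 0.10]] + [[0.02,0.10,-0.15], [-0.02,-0.12,0.18], [0.03,0.13,-0.2]] + [[-0.25, -0.06, -0.07], [-0.02, -0.01, -0.01], [0.16, 0.04, 0.05]]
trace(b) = -0.20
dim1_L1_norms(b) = [0.55, 0.58, 0.5]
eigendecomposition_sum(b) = [[(-0.13+0.11j), (0.06+0.09j), (-0.08-0.12j)], [-0.07-0.08j, (-0.06+0.04j), 0.07-0.05j], [0.07+0.11j, (0.08-0.03j), -0.10+0.05j]] + [[(-0.13-0.11j), 0.06-0.09j, (-0.08+0.12j)], [-0.07+0.08j, (-0.06-0.04j), (0.07+0.05j)], [0.07-0.11j, 0.08+0.03j, -0.10-0.05j]] + [[-0j,(-0+0j),(-0-0j)], [-0.02+0.00j,0.22-0.00j,0.18+0.00j], [-0.02+0.00j,0.18-0.00j,(0.14+0j)]]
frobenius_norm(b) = 0.61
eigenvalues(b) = [(-0.28+0.2j), (-0.28-0.2j), (0.37+0j)]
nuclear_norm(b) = 1.06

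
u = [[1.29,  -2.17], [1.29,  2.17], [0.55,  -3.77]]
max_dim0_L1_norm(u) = 8.11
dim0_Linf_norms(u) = [1.29, 3.77]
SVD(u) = [[0.47, 0.57], [-0.42, 0.81], [0.78, 0.09]] @ diag([4.882971214371552, 1.8487812525063136]) @ [[0.1, -0.99],  [0.99, 0.1]]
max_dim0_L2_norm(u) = 4.86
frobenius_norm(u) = 5.22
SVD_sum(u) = [[0.23, -2.28], [-0.21, 2.02], [0.39, -3.79]] + [[1.06, 0.11], [1.5, 0.15], [0.16, 0.02]]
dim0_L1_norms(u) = [3.13, 8.11]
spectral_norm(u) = 4.88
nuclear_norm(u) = 6.73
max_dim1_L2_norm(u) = 3.81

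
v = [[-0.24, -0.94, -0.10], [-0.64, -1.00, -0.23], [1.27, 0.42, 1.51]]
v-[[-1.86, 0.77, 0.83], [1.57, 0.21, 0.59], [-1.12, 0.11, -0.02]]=[[1.62, -1.71, -0.93], [-2.21, -1.21, -0.82], [2.39, 0.31, 1.53]]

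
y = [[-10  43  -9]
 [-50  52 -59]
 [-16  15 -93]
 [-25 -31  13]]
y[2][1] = 15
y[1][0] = -50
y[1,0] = -50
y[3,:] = [-25, -31, 13]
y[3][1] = -31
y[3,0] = -25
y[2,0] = -16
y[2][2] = -93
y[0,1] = 43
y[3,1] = -31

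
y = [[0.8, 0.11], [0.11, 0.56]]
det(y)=0.436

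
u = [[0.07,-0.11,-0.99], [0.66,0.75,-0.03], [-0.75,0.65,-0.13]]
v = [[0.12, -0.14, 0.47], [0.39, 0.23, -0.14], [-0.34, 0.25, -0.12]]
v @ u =[[-0.44, 0.19, -0.18], [0.28, 0.04, -0.37], [0.23, 0.15, 0.34]]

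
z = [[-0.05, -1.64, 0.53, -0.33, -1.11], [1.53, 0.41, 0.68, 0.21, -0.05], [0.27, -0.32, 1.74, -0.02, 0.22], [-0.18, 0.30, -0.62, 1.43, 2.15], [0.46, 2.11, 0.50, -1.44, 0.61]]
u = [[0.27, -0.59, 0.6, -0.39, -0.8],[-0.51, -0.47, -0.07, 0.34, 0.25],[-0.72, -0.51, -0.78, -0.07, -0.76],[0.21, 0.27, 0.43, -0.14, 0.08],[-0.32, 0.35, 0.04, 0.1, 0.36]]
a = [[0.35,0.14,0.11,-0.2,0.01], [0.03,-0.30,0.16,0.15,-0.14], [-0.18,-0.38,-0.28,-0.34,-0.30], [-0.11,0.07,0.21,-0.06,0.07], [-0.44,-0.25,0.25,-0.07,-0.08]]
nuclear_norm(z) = 9.85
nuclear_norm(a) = 2.08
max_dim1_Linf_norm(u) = 0.8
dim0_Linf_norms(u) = [0.72, 0.59, 0.78, 0.39, 0.8]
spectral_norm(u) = 1.57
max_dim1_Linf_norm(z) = 2.15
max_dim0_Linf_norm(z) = 2.15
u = a @ z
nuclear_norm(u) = 3.97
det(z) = 9.04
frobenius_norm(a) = 1.10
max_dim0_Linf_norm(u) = 0.8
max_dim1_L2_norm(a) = 0.68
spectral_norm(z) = 3.30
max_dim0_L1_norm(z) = 4.78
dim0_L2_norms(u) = [1.0, 1.01, 1.08, 0.55, 1.19]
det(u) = 0.00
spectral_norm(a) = 0.80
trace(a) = -0.37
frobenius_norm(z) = 5.01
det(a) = 0.00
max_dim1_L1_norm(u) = 2.84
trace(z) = 4.14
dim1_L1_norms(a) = [0.81, 0.78, 1.48, 0.52, 1.09]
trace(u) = -0.76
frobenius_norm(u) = 2.21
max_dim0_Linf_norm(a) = 0.44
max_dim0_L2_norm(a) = 0.6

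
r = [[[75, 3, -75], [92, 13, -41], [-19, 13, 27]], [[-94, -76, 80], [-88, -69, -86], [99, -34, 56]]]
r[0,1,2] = -41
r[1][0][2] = 80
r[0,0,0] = 75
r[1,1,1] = -69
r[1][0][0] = -94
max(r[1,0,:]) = 80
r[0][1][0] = 92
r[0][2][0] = -19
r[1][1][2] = -86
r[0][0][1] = 3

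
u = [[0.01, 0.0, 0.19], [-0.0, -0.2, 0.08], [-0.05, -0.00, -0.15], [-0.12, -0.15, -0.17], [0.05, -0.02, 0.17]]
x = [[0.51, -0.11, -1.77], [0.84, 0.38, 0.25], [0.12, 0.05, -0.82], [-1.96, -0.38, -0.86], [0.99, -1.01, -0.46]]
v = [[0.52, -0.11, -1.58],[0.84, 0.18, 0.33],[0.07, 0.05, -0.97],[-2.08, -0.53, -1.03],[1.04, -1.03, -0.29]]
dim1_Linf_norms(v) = [1.58, 0.84, 0.97, 2.08, 1.04]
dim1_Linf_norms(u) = [0.19, 0.2, 0.15, 0.17, 0.17]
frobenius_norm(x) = 3.46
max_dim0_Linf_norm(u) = 0.2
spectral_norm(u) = 0.37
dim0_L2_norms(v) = [2.53, 1.18, 2.17]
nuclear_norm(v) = 5.78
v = x + u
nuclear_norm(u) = 0.68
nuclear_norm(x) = 5.68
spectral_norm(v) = 2.66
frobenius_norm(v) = 3.53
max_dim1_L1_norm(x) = 3.2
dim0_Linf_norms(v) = [2.08, 1.03, 1.58]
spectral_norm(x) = 2.45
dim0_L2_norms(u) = [0.14, 0.25, 0.35]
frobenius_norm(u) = 0.45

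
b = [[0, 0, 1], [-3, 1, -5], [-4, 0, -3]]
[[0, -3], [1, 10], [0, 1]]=b @[[0, 2], [1, 1], [0, -3]]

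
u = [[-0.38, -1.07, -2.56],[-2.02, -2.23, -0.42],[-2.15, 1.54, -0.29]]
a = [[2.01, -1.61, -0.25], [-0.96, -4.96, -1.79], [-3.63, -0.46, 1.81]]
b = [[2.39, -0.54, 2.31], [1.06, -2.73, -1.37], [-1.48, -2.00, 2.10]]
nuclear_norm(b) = 9.81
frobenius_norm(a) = 7.22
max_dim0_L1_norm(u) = 4.84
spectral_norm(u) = 3.59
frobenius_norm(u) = 4.91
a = b + u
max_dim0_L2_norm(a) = 5.24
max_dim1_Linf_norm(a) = 4.96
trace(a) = -1.14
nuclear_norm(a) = 11.17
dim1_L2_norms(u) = [2.8, 3.04, 2.66]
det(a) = -28.57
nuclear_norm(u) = 8.29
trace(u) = -2.90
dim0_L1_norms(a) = [6.6, 7.03, 3.85]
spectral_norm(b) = 3.73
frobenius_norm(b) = 5.69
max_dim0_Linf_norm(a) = 4.96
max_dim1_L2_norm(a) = 5.36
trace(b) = 1.76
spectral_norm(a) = 5.53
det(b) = -34.37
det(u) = 19.41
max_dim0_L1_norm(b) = 5.78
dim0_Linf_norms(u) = [2.15, 2.23, 2.56]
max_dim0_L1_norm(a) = 7.03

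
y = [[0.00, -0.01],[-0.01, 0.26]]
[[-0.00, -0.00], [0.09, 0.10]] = y @ [[-0.37, 0.06], [0.32, 0.39]]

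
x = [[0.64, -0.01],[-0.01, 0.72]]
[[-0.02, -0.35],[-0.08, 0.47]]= x@[[-0.04, -0.54], [-0.11, 0.64]]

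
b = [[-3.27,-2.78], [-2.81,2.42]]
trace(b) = -0.85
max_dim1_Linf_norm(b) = 3.27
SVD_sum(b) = [[-3.78, -1.47], [-1.62, -0.63]] + [[0.51, -1.31],[-1.19, 3.05]]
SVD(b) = [[-0.92, -0.39],[-0.39, 0.92]] @ diag([4.413503583240804, 3.5629743362422057]) @ [[0.93, 0.36], [-0.36, 0.93]]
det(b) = -15.73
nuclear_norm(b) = 7.98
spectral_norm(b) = 4.41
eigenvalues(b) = [-4.41, 3.56]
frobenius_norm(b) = 5.67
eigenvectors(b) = [[-0.92, 0.38], [-0.38, -0.93]]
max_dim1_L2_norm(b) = 4.29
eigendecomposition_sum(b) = [[-3.78, -1.54], [-1.55, -0.63]] + [[0.51, -1.24],[-1.26, 3.05]]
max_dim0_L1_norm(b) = 6.08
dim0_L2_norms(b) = [4.31, 3.69]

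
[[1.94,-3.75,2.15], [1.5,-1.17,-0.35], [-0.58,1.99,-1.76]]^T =[[1.94, 1.50, -0.58], [-3.75, -1.17, 1.99], [2.15, -0.35, -1.76]]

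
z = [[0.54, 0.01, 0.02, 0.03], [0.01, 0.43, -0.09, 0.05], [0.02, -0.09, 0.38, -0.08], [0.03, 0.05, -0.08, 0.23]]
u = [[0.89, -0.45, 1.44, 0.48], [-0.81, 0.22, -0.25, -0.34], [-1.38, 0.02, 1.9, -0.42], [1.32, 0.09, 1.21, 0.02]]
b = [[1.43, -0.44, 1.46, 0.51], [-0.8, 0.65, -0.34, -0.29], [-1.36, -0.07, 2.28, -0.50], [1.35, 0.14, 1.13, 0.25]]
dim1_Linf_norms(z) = [0.54, 0.43, 0.38, 0.23]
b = u + z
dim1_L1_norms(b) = [3.84, 2.08, 4.21, 2.87]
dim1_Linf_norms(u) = [1.44, 0.81, 1.9, 1.32]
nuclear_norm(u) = 5.62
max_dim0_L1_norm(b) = 5.21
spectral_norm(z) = 0.54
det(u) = 0.01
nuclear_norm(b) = 6.41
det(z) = 0.02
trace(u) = 3.03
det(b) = -0.56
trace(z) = 1.58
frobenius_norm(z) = 0.84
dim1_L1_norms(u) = [3.26, 1.62, 3.72, 2.64]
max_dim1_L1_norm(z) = 0.6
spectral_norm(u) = 2.72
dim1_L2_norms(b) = [2.15, 1.12, 2.7, 1.78]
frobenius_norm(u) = 3.62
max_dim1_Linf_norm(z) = 0.54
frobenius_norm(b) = 4.05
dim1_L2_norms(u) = [1.82, 0.94, 2.39, 1.79]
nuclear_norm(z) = 1.58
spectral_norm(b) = 3.03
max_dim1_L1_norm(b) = 4.21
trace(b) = 4.61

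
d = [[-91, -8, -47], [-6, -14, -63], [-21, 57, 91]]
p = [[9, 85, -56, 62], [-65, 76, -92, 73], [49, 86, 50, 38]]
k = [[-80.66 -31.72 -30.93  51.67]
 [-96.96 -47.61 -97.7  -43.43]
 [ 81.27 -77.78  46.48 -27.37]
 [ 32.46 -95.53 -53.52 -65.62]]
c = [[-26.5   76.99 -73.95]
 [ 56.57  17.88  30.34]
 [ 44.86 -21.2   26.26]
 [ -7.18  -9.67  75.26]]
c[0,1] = 76.99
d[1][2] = -63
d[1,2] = -63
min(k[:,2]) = -97.7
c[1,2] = 30.34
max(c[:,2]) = 75.26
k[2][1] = -77.78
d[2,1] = 57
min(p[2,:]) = 38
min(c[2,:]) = -21.2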